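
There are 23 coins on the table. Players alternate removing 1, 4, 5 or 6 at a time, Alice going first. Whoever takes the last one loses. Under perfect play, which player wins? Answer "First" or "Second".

Compute winning (W) and losing (L) positions by backward induction:
i:   0  1  2  3  4  5  6  7  8  9 10 11 12 13 14 15 16 17 18 19 20 21 22 23
     W  L  W  L  W  W  W  W  W  W  L  W  L  W  W  W  W  W  W  L  W  L  W  W
Position 23 is W, so the first player wins.

First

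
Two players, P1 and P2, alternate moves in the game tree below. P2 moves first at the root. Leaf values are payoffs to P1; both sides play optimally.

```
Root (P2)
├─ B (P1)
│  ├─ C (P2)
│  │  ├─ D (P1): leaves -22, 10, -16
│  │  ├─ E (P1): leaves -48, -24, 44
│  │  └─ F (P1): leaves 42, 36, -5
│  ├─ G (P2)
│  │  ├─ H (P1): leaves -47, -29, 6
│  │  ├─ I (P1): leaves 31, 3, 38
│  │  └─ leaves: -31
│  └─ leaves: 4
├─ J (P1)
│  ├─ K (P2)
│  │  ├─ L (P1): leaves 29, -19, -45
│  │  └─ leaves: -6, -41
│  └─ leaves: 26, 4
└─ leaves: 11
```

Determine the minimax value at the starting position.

D (P1): max(-22, 10, -16) = 10
E (P1): max(-48, -24, 44) = 44
F (P1): max(42, 36, -5) = 42
C (P2): min(10, 44, 42) = 10
H (P1): max(-47, -29, 6) = 6
I (P1): max(31, 3, 38) = 38
G (P2): min(6, 38, -31) = -31
B (P1): max(10, -31, 4) = 10
L (P1): max(29, -19, -45) = 29
K (P2): min(29, -6, -41) = -41
J (P1): max(-41, 26, 4) = 26
Root (P2): min(10, 26, 11) = 10

10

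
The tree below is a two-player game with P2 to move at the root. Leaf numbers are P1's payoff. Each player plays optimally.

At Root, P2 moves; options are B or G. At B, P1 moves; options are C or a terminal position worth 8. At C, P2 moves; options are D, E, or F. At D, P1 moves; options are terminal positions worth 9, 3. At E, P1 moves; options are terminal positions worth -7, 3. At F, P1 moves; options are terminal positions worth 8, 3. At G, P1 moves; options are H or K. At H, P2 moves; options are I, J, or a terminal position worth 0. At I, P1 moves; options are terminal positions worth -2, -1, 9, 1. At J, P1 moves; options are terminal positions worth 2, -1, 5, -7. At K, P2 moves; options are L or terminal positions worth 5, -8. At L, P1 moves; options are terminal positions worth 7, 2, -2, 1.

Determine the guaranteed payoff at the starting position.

0

D (P1): max(9, 3) = 9
E (P1): max(-7, 3) = 3
F (P1): max(8, 3) = 8
C (P2): min(9, 3, 8) = 3
B (P1): max(3, 8) = 8
I (P1): max(-2, -1, 9, 1) = 9
J (P1): max(2, -1, 5, -7) = 5
H (P2): min(9, 5, 0) = 0
L (P1): max(7, 2, -2, 1) = 7
K (P2): min(7, 5, -8) = -8
G (P1): max(0, -8) = 0
Root (P2): min(8, 0) = 0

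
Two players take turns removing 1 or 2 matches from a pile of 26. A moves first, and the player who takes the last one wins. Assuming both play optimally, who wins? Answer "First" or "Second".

i:   0  1  2  3  4  5  6  7  8  9 10 11 12 13 14 15 16 17 18 19 20 21 22 23 24 25 26
     L  W  W  L  W  W  L  W  W  L  W  W  L  W  W  L  W  W  L  W  W  L  W  W  L  W  W
Position 26 is W, so the first player wins.

First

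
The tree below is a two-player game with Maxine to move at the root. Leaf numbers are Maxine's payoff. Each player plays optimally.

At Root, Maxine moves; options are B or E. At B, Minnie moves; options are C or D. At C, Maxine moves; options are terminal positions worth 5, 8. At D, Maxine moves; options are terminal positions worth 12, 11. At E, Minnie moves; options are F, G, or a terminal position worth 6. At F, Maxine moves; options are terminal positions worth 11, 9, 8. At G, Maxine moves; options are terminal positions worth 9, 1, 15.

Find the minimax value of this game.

C (Maxine): max(5, 8) = 8
D (Maxine): max(12, 11) = 12
B (Minnie): min(8, 12) = 8
F (Maxine): max(11, 9, 8) = 11
G (Maxine): max(9, 1, 15) = 15
E (Minnie): min(11, 15, 6) = 6
Root (Maxine): max(8, 6) = 8

8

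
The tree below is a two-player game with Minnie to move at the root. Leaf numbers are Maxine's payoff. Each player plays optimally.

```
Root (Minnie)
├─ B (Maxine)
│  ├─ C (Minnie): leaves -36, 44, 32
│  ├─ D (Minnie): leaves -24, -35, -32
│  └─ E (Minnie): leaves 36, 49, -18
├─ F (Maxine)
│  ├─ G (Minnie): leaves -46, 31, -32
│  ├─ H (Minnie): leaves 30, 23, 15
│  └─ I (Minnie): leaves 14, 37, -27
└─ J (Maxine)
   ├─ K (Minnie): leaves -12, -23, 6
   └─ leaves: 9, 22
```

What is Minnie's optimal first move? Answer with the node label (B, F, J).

C (Minnie): min(-36, 44, 32) = -36
D (Minnie): min(-24, -35, -32) = -35
E (Minnie): min(36, 49, -18) = -18
B (Maxine): max(-36, -35, -18) = -18
G (Minnie): min(-46, 31, -32) = -46
H (Minnie): min(30, 23, 15) = 15
I (Minnie): min(14, 37, -27) = -27
F (Maxine): max(-46, 15, -27) = 15
K (Minnie): min(-12, -23, 6) = -23
J (Maxine): max(-23, 9, 22) = 22
Root (Minnie): min(-18, 15, 22) = -18
Minnie picks the child with the lowest value: B (value -18).

B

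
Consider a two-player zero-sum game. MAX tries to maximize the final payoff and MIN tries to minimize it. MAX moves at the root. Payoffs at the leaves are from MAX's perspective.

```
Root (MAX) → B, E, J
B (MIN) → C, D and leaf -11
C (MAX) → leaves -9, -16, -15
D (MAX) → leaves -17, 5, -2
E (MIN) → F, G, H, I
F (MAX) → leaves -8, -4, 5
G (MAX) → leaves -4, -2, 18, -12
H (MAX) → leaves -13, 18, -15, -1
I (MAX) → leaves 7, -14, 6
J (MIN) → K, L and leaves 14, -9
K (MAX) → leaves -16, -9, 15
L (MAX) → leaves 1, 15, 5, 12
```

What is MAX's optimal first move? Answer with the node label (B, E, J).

C (MAX): max(-9, -16, -15) = -9
D (MAX): max(-17, 5, -2) = 5
B (MIN): min(-9, 5, -11) = -11
F (MAX): max(-8, -4, 5) = 5
G (MAX): max(-4, -2, 18, -12) = 18
H (MAX): max(-13, 18, -15, -1) = 18
I (MAX): max(7, -14, 6) = 7
E (MIN): min(5, 18, 18, 7) = 5
K (MAX): max(-16, -9, 15) = 15
L (MAX): max(1, 15, 5, 12) = 15
J (MIN): min(15, 15, 14, -9) = -9
Root (MAX): max(-11, 5, -9) = 5
MAX picks the child with the highest value: E (value 5).

E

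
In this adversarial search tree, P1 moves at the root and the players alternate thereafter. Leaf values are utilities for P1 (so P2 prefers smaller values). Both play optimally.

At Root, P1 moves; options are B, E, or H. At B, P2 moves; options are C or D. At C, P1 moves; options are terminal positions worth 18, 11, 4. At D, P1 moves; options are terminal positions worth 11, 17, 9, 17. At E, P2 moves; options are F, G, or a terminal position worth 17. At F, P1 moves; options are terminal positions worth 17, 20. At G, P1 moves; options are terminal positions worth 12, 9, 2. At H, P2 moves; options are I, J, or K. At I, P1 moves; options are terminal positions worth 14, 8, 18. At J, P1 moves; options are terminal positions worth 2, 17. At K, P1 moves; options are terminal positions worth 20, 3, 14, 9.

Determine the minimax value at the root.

17

C (P1): max(18, 11, 4) = 18
D (P1): max(11, 17, 9, 17) = 17
B (P2): min(18, 17) = 17
F (P1): max(17, 20) = 20
G (P1): max(12, 9, 2) = 12
E (P2): min(20, 12, 17) = 12
I (P1): max(14, 8, 18) = 18
J (P1): max(2, 17) = 17
K (P1): max(20, 3, 14, 9) = 20
H (P2): min(18, 17, 20) = 17
Root (P1): max(17, 12, 17) = 17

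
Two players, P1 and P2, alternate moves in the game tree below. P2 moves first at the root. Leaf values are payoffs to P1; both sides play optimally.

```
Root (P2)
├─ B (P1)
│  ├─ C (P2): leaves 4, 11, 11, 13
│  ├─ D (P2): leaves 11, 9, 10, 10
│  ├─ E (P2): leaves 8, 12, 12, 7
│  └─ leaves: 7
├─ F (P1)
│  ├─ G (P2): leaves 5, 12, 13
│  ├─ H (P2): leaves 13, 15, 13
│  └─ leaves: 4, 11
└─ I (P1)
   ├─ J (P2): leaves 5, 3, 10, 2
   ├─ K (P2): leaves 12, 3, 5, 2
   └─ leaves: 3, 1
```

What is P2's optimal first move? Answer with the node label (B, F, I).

I

C (P2): min(4, 11, 11, 13) = 4
D (P2): min(11, 9, 10, 10) = 9
E (P2): min(8, 12, 12, 7) = 7
B (P1): max(4, 9, 7, 7) = 9
G (P2): min(5, 12, 13) = 5
H (P2): min(13, 15, 13) = 13
F (P1): max(5, 13, 4, 11) = 13
J (P2): min(5, 3, 10, 2) = 2
K (P2): min(12, 3, 5, 2) = 2
I (P1): max(2, 2, 3, 1) = 3
Root (P2): min(9, 13, 3) = 3
P2 picks the child with the lowest value: I (value 3).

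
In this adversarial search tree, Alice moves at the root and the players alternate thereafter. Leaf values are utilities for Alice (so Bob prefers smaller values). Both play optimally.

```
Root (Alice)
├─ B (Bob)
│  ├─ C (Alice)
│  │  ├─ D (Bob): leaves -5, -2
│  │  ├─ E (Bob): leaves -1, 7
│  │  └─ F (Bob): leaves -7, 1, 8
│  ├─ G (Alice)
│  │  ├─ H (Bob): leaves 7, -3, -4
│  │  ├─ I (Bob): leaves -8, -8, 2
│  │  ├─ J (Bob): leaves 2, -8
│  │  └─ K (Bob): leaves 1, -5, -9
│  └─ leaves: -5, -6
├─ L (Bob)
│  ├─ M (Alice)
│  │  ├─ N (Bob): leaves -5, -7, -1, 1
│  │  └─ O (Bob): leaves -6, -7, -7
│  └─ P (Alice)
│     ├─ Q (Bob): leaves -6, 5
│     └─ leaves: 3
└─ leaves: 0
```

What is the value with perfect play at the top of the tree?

D (Bob): min(-5, -2) = -5
E (Bob): min(-1, 7) = -1
F (Bob): min(-7, 1, 8) = -7
C (Alice): max(-5, -1, -7) = -1
H (Bob): min(7, -3, -4) = -4
I (Bob): min(-8, -8, 2) = -8
J (Bob): min(2, -8) = -8
K (Bob): min(1, -5, -9) = -9
G (Alice): max(-4, -8, -8, -9) = -4
B (Bob): min(-1, -4, -5, -6) = -6
N (Bob): min(-5, -7, -1, 1) = -7
O (Bob): min(-6, -7, -7) = -7
M (Alice): max(-7, -7) = -7
Q (Bob): min(-6, 5) = -6
P (Alice): max(-6, 3) = 3
L (Bob): min(-7, 3) = -7
Root (Alice): max(-6, -7, 0) = 0

0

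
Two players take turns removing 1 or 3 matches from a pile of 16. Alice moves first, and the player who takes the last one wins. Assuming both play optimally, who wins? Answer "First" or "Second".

Second

Positions where the player to move wins (W) vs loses (L):
i:   0  1  2  3  4  5  6  7  8  9 10 11 12 13 14 15 16
     L  W  L  W  L  W  L  W  L  W  L  W  L  W  L  W  L
Position 16 is L, so the second player wins.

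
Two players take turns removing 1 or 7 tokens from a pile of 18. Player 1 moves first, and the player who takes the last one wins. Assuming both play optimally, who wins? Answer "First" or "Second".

Second

Positions where the player to move wins (W) vs loses (L):
i:   0  1  2  3  4  5  6  7  8  9 10 11 12 13 14 15 16 17 18
     L  W  L  W  L  W  L  W  L  W  L  W  L  W  L  W  L  W  L
Position 18 is L, so the second player wins.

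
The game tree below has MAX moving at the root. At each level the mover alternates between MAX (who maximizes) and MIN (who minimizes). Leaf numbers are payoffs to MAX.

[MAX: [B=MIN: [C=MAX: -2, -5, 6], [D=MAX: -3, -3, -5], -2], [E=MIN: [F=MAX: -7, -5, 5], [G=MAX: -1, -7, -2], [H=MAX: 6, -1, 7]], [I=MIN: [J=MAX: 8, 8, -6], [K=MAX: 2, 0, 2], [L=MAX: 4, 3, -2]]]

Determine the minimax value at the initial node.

C (MAX): max(-2, -5, 6) = 6
D (MAX): max(-3, -3, -5) = -3
B (MIN): min(6, -3, -2) = -3
F (MAX): max(-7, -5, 5) = 5
G (MAX): max(-1, -7, -2) = -1
H (MAX): max(6, -1, 7) = 7
E (MIN): min(5, -1, 7) = -1
J (MAX): max(8, 8, -6) = 8
K (MAX): max(2, 0, 2) = 2
L (MAX): max(4, 3, -2) = 4
I (MIN): min(8, 2, 4) = 2
Root (MAX): max(-3, -1, 2) = 2

2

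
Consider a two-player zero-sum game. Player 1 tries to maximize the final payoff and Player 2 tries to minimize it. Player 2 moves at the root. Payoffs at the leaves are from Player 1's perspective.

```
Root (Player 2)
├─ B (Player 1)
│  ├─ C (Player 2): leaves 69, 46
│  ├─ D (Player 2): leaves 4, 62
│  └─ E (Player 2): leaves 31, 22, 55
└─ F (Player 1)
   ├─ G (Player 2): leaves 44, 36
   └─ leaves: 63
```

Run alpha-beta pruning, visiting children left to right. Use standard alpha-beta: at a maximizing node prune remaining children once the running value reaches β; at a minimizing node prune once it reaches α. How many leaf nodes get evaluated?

C [α=-∞,β=+∞]: v=46
D [α=46,β=+∞]: v=4 after child 1 ≤ α → α-cutoff, skip 1
E [α=46,β=+∞]: v=31 after child 1 ≤ α → α-cutoff, skip 2
B [α=-∞,β=+∞]: v=46
G [α=-∞,β=46]: v=36
F [α=-∞,β=46]: v=63
Root [α=-∞,β=+∞]: v=46
Leaves evaluated: 7 of 10.

7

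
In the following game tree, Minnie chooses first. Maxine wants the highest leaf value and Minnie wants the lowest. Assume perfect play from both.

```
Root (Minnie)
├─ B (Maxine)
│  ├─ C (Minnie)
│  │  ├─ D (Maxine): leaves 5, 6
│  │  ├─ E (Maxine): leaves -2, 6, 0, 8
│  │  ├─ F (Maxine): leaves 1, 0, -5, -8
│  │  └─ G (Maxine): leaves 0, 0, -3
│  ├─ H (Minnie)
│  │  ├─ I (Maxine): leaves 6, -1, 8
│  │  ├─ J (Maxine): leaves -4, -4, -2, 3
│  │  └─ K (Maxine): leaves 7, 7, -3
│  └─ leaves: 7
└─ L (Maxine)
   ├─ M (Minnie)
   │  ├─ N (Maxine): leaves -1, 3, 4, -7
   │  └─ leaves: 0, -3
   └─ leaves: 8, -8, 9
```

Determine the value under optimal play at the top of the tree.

7

D (Maxine): max(5, 6) = 6
E (Maxine): max(-2, 6, 0, 8) = 8
F (Maxine): max(1, 0, -5, -8) = 1
G (Maxine): max(0, 0, -3) = 0
C (Minnie): min(6, 8, 1, 0) = 0
I (Maxine): max(6, -1, 8) = 8
J (Maxine): max(-4, -4, -2, 3) = 3
K (Maxine): max(7, 7, -3) = 7
H (Minnie): min(8, 3, 7) = 3
B (Maxine): max(0, 3, 7) = 7
N (Maxine): max(-1, 3, 4, -7) = 4
M (Minnie): min(4, 0, -3) = -3
L (Maxine): max(-3, 8, -8, 9) = 9
Root (Minnie): min(7, 9) = 7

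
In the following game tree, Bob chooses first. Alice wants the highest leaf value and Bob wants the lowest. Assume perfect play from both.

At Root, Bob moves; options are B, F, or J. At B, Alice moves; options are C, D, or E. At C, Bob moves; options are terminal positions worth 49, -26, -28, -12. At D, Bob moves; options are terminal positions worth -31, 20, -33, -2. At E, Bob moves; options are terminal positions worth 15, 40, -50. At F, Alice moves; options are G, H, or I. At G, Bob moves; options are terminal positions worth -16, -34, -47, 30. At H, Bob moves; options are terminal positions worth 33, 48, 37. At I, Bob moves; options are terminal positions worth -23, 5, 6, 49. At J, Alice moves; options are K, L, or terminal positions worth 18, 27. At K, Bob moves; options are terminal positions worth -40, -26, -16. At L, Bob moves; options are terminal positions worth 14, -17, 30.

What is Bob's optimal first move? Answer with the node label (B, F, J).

B

C (Bob): min(49, -26, -28, -12) = -28
D (Bob): min(-31, 20, -33, -2) = -33
E (Bob): min(15, 40, -50) = -50
B (Alice): max(-28, -33, -50) = -28
G (Bob): min(-16, -34, -47, 30) = -47
H (Bob): min(33, 48, 37) = 33
I (Bob): min(-23, 5, 6, 49) = -23
F (Alice): max(-47, 33, -23) = 33
K (Bob): min(-40, -26, -16) = -40
L (Bob): min(14, -17, 30) = -17
J (Alice): max(-40, -17, 18, 27) = 27
Root (Bob): min(-28, 33, 27) = -28
Bob picks the child with the lowest value: B (value -28).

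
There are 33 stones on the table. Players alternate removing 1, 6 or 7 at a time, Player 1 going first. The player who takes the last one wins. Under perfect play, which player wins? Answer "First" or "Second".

Mark each pile size as W (mover wins) or L (mover loses):
i:   0  1  2  3  4  5  6  7  8  9 10 11 12 13 14 15 16 17 18 19 20 21 22 23 24 25 26 27 28 29 30 31 32 33
     L  W  L  W  L  W  W  W  W  W  W  W  L  W  L  W  L  W  W  W  W  W  W  W  L  W  L  W  L  W  W  W  W  W
Position 33 is W, so the first player wins.

First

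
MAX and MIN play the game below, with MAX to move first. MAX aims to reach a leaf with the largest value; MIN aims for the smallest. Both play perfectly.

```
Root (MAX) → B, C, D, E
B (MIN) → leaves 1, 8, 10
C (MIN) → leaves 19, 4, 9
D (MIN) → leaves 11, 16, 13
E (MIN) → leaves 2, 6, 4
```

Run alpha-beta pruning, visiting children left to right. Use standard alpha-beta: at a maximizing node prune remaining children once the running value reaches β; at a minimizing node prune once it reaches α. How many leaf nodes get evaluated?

B [α=-∞,β=+∞]: v=1
C [α=1,β=+∞]: v=4
D [α=4,β=+∞]: v=11
E [α=11,β=+∞]: v=2 after child 1 ≤ α → α-cutoff, skip 2
Root [α=-∞,β=+∞]: v=11
Leaves evaluated: 10 of 12.

10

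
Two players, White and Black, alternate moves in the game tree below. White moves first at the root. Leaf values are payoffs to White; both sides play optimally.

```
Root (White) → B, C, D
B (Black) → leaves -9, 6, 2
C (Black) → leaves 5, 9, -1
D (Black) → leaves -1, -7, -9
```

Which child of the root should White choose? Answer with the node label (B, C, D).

C

B (Black): min(-9, 6, 2) = -9
C (Black): min(5, 9, -1) = -1
D (Black): min(-1, -7, -9) = -9
Root (White): max(-9, -1, -9) = -1
White picks the child with the highest value: C (value -1).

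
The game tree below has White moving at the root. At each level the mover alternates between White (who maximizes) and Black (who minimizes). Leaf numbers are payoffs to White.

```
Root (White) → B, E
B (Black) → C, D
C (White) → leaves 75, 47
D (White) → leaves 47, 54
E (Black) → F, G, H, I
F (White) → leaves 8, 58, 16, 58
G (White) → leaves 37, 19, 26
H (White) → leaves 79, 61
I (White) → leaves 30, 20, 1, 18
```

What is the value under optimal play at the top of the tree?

54

C (White): max(75, 47) = 75
D (White): max(47, 54) = 54
B (Black): min(75, 54) = 54
F (White): max(8, 58, 16, 58) = 58
G (White): max(37, 19, 26) = 37
H (White): max(79, 61) = 79
I (White): max(30, 20, 1, 18) = 30
E (Black): min(58, 37, 79, 30) = 30
Root (White): max(54, 30) = 54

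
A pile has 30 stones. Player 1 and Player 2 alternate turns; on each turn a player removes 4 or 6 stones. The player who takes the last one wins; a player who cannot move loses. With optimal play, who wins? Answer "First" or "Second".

Second

W/L table (W = player to move can force a win):
i:   0  1  2  3  4  5  6  7  8  9 10 11 12 13 14 15 16 17 18 19 20 21 22 23 24 25 26 27 28 29 30
     L  L  L  L  W  W  W  W  W  W  L  L  L  L  W  W  W  W  W  W  L  L  L  L  W  W  W  W  W  W  L
Position 30 is L, so the second player wins.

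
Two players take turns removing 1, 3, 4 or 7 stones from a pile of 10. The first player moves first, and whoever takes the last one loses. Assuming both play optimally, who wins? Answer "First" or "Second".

First

Mark each pile size as W (mover wins) or L (mover loses):
i:   0  1  2  3  4  5  6  7  8  9 10
     W  L  W  L  W  W  W  W  W  L  W
Position 10 is W, so the first player wins.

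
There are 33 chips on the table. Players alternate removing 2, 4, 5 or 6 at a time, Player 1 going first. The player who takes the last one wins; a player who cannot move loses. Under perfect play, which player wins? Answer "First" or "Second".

Positions where the player to move wins (W) vs loses (L):
i:   0  1  2  3  4  5  6  7  8  9 10 11 12 13 14 15 16 17 18 19 20 21 22 23 24 25 26 27 28 29 30 31 32 33
     L  L  W  W  W  W  W  W  L  L  W  W  W  W  W  W  L  L  W  W  W  W  W  W  L  L  W  W  W  W  W  W  L  L
Position 33 is L, so the second player wins.

Second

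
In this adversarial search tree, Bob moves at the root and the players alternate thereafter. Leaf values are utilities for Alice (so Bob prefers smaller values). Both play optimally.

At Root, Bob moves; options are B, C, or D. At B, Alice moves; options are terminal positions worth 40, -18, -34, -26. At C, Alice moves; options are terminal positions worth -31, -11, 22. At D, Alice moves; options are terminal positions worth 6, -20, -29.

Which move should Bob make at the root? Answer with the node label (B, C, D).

D

B (Alice): max(40, -18, -34, -26) = 40
C (Alice): max(-31, -11, 22) = 22
D (Alice): max(6, -20, -29) = 6
Root (Bob): min(40, 22, 6) = 6
Bob picks the child with the lowest value: D (value 6).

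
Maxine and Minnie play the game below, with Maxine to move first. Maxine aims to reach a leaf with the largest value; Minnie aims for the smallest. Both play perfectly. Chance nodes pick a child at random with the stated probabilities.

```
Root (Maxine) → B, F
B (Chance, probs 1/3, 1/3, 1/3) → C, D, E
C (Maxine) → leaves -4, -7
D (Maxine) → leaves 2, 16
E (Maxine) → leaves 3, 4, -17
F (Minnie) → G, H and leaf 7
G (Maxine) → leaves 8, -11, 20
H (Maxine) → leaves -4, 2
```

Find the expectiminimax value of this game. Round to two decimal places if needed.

C (Maxine): max(-4, -7) = -4
D (Maxine): max(2, 16) = 16
E (Maxine): max(3, 4, -17) = 4
B (Chance): 1/3·-4 + 1/3·16 + 1/3·4 = 5.33
G (Maxine): max(8, -11, 20) = 20
H (Maxine): max(-4, 2) = 2
F (Minnie): min(20, 2, 7) = 2
Root (Maxine): max(5.33, 2) = 5.33

5.33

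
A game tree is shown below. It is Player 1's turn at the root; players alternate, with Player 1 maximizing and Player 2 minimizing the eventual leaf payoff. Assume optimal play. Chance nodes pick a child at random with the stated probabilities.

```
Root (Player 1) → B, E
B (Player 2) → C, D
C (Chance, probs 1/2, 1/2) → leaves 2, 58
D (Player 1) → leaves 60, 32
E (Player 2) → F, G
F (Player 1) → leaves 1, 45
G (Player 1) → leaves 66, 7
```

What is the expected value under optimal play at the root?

C (Chance): 1/2·2 + 1/2·58 = 30
D (Player 1): max(60, 32) = 60
B (Player 2): min(30, 60) = 30
F (Player 1): max(1, 45) = 45
G (Player 1): max(66, 7) = 66
E (Player 2): min(45, 66) = 45
Root (Player 1): max(30, 45) = 45

45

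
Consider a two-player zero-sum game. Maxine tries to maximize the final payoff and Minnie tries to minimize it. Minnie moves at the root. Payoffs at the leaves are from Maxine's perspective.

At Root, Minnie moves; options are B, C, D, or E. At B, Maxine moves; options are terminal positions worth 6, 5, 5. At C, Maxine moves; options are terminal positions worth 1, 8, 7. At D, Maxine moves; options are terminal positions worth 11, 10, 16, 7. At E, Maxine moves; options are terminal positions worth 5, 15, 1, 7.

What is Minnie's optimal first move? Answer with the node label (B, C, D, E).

B

B (Maxine): max(6, 5, 5) = 6
C (Maxine): max(1, 8, 7) = 8
D (Maxine): max(11, 10, 16, 7) = 16
E (Maxine): max(5, 15, 1, 7) = 15
Root (Minnie): min(6, 8, 16, 15) = 6
Minnie picks the child with the lowest value: B (value 6).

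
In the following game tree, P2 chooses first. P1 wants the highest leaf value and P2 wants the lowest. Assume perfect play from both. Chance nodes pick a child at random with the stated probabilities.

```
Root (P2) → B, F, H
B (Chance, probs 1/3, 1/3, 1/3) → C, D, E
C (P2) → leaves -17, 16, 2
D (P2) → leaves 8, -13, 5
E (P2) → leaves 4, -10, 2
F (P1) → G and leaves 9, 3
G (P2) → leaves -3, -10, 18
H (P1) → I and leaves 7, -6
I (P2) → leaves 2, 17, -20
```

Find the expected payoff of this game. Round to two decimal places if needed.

-13.33

C (P2): min(-17, 16, 2) = -17
D (P2): min(8, -13, 5) = -13
E (P2): min(4, -10, 2) = -10
B (Chance): 1/3·-17 + 1/3·-13 + 1/3·-10 = -13.33
G (P2): min(-3, -10, 18) = -10
F (P1): max(-10, 9, 3) = 9
I (P2): min(2, 17, -20) = -20
H (P1): max(-20, 7, -6) = 7
Root (P2): min(-13.33, 9, 7) = -13.33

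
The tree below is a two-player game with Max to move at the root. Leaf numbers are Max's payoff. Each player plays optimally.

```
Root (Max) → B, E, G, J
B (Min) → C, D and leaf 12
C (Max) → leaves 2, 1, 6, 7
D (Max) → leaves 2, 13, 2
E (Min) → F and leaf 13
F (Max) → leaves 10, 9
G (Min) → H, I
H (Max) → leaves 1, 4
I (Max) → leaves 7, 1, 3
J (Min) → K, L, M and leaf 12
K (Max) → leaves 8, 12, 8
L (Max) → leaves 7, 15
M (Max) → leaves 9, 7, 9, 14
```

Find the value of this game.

C (Max): max(2, 1, 6, 7) = 7
D (Max): max(2, 13, 2) = 13
B (Min): min(7, 13, 12) = 7
F (Max): max(10, 9) = 10
E (Min): min(10, 13) = 10
H (Max): max(1, 4) = 4
I (Max): max(7, 1, 3) = 7
G (Min): min(4, 7) = 4
K (Max): max(8, 12, 8) = 12
L (Max): max(7, 15) = 15
M (Max): max(9, 7, 9, 14) = 14
J (Min): min(12, 15, 14, 12) = 12
Root (Max): max(7, 10, 4, 12) = 12

12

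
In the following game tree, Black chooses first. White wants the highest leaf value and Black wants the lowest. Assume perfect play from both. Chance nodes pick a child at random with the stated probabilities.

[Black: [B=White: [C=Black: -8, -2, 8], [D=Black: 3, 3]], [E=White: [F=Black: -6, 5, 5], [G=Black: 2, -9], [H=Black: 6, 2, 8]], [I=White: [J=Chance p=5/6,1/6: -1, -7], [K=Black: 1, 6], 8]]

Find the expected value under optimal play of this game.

C (Black): min(-8, -2, 8) = -8
D (Black): min(3, 3) = 3
B (White): max(-8, 3) = 3
F (Black): min(-6, 5, 5) = -6
G (Black): min(2, -9) = -9
H (Black): min(6, 2, 8) = 2
E (White): max(-6, -9, 2) = 2
J (Chance): 5/6·-1 + 1/6·-7 = -2
K (Black): min(1, 6) = 1
I (White): max(-2, 1, 8) = 8
Root (Black): min(3, 2, 8) = 2

2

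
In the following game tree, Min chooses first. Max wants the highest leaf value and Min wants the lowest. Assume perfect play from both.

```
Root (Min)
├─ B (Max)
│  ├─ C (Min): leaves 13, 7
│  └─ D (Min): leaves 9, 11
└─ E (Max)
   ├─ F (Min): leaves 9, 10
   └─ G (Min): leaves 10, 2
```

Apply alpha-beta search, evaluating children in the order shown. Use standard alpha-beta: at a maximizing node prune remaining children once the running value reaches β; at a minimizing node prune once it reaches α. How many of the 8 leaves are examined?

6

C [α=-∞,β=+∞]: v=7
D [α=7,β=+∞]: v=9
B [α=-∞,β=+∞]: v=9
F [α=-∞,β=9]: v=9
E [α=-∞,β=9]: v=9 after child 1 ≥ β → β-cutoff, skip 1
Root [α=-∞,β=+∞]: v=9
Leaves evaluated: 6 of 8.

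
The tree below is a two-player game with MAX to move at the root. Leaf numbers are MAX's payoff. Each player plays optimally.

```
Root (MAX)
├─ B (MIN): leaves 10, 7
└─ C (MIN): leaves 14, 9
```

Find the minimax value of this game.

9

B (MIN): min(10, 7) = 7
C (MIN): min(14, 9) = 9
Root (MAX): max(7, 9) = 9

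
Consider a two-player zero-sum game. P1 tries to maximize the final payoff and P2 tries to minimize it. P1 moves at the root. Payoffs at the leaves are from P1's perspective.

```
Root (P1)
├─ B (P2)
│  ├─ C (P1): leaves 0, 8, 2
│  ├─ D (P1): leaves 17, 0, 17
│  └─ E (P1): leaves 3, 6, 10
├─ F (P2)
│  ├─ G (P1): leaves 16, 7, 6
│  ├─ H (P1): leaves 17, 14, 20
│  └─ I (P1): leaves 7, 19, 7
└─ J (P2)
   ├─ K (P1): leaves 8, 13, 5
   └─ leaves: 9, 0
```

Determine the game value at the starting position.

16

C (P1): max(0, 8, 2) = 8
D (P1): max(17, 0, 17) = 17
E (P1): max(3, 6, 10) = 10
B (P2): min(8, 17, 10) = 8
G (P1): max(16, 7, 6) = 16
H (P1): max(17, 14, 20) = 20
I (P1): max(7, 19, 7) = 19
F (P2): min(16, 20, 19) = 16
K (P1): max(8, 13, 5) = 13
J (P2): min(13, 9, 0) = 0
Root (P1): max(8, 16, 0) = 16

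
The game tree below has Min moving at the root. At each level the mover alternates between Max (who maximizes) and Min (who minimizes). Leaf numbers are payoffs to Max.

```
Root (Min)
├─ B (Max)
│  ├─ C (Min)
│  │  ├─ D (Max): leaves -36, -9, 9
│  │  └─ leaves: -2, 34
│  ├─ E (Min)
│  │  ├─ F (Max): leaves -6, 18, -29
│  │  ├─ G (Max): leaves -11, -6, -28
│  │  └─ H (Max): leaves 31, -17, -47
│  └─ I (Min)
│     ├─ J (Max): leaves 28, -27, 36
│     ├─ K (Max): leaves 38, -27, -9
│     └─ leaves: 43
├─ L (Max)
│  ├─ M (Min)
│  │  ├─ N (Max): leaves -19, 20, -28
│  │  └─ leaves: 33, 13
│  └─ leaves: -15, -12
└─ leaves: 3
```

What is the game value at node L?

N: max(-19, 20, -28) = 20
M: min(20, 33, 13) = 13
L: max(13, -15, -12) = 13

13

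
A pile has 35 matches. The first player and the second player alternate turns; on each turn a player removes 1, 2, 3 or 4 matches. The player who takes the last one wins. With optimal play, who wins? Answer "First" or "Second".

Second

W/L table (W = player to move can force a win):
i:   0  1  2  3  4  5  6  7  8  9 10 11 12 13 14 15 16 17 18 19 20 21 22 23 24 25 26 27 28 29 30 31 32 33 34 35
     L  W  W  W  W  L  W  W  W  W  L  W  W  W  W  L  W  W  W  W  L  W  W  W  W  L  W  W  W  W  L  W  W  W  W  L
Position 35 is L, so the second player wins.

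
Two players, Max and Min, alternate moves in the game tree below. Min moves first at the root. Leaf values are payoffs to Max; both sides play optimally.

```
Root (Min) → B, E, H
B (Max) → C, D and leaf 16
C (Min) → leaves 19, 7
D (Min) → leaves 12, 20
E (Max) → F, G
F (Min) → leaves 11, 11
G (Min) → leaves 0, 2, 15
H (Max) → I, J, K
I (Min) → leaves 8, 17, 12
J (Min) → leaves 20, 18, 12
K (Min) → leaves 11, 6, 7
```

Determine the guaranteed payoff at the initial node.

C (Min): min(19, 7) = 7
D (Min): min(12, 20) = 12
B (Max): max(7, 12, 16) = 16
F (Min): min(11, 11) = 11
G (Min): min(0, 2, 15) = 0
E (Max): max(11, 0) = 11
I (Min): min(8, 17, 12) = 8
J (Min): min(20, 18, 12) = 12
K (Min): min(11, 6, 7) = 6
H (Max): max(8, 12, 6) = 12
Root (Min): min(16, 11, 12) = 11

11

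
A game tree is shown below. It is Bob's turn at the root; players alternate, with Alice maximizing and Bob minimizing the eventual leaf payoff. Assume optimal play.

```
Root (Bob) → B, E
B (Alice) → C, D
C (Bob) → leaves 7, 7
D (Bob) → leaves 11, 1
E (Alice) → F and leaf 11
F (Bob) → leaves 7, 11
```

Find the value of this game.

C (Bob): min(7, 7) = 7
D (Bob): min(11, 1) = 1
B (Alice): max(7, 1) = 7
F (Bob): min(7, 11) = 7
E (Alice): max(7, 11) = 11
Root (Bob): min(7, 11) = 7

7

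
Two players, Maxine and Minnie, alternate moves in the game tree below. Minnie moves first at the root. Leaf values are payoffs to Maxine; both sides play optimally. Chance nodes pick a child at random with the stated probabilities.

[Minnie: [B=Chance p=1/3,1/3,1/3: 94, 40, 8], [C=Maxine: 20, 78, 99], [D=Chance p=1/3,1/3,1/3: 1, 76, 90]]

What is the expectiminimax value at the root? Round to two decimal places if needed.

47.33

B (Chance): 1/3·94 + 1/3·40 + 1/3·8 = 47.33
C (Maxine): max(20, 78, 99) = 99
D (Chance): 1/3·1 + 1/3·76 + 1/3·90 = 55.67
Root (Minnie): min(47.33, 99, 55.67) = 47.33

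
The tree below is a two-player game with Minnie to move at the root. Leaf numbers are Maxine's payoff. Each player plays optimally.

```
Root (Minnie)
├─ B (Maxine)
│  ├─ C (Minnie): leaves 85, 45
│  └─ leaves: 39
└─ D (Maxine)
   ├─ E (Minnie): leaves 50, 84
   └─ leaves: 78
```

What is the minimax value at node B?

45

C: min(85, 45) = 45
B: max(45, 39) = 45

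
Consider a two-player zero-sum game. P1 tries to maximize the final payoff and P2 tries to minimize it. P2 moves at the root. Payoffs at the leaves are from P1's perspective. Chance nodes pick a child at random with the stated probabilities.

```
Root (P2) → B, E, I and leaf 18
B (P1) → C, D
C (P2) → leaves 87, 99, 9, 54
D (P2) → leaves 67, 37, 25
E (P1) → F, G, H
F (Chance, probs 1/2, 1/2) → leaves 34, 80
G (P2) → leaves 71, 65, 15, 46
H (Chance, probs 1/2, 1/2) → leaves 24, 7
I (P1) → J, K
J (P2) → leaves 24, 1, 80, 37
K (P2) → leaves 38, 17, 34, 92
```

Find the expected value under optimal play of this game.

17

C (P2): min(87, 99, 9, 54) = 9
D (P2): min(67, 37, 25) = 25
B (P1): max(9, 25) = 25
F (Chance): 1/2·34 + 1/2·80 = 57
G (P2): min(71, 65, 15, 46) = 15
H (Chance): 1/2·24 + 1/2·7 = 15.5
E (P1): max(57, 15, 15.5) = 57
J (P2): min(24, 1, 80, 37) = 1
K (P2): min(38, 17, 34, 92) = 17
I (P1): max(1, 17) = 17
Root (P2): min(25, 57, 17, 18) = 17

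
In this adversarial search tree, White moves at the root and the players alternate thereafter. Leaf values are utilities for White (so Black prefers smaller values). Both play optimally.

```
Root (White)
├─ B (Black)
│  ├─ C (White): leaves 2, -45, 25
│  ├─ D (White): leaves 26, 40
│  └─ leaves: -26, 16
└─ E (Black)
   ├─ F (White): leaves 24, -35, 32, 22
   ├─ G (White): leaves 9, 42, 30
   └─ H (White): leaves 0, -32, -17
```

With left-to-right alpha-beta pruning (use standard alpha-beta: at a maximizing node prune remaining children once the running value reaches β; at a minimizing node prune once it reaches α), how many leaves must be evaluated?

C [α=-∞,β=+∞]: v=25
D [α=-∞,β=25]: v=26 after child 1 ≥ β → β-cutoff, skip 1
B [α=-∞,β=+∞]: v=-26
F [α=-26,β=+∞]: v=32
G [α=-26,β=32]: v=42 after child 2 ≥ β → β-cutoff, skip 1
H [α=-26,β=32]: v=0
E [α=-26,β=+∞]: v=0
Root [α=-∞,β=+∞]: v=0
Leaves evaluated: 15 of 17.

15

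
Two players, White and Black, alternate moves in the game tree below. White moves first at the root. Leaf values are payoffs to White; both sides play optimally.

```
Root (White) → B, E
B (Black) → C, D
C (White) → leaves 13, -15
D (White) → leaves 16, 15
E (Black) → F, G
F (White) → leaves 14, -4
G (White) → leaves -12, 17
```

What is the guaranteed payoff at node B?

C: max(13, -15) = 13
D: max(16, 15) = 16
B: min(13, 16) = 13

13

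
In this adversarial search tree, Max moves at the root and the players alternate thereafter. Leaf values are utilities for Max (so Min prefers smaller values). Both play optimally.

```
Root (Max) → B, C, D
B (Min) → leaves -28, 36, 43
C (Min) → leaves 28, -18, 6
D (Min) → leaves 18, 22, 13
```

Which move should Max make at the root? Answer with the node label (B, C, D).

B (Min): min(-28, 36, 43) = -28
C (Min): min(28, -18, 6) = -18
D (Min): min(18, 22, 13) = 13
Root (Max): max(-28, -18, 13) = 13
Max picks the child with the highest value: D (value 13).

D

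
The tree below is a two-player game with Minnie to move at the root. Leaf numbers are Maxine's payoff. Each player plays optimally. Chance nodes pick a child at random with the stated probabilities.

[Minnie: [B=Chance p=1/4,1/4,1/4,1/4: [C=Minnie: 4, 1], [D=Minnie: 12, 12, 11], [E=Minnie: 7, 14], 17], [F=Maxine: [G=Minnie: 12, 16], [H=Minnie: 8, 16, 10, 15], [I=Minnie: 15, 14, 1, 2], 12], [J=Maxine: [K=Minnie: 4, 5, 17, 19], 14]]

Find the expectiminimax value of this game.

9

C (Minnie): min(4, 1) = 1
D (Minnie): min(12, 12, 11) = 11
E (Minnie): min(7, 14) = 7
B (Chance): 1/4·1 + 1/4·11 + 1/4·7 + 1/4·17 = 9
G (Minnie): min(12, 16) = 12
H (Minnie): min(8, 16, 10, 15) = 8
I (Minnie): min(15, 14, 1, 2) = 1
F (Maxine): max(12, 8, 1, 12) = 12
K (Minnie): min(4, 5, 17, 19) = 4
J (Maxine): max(4, 14) = 14
Root (Minnie): min(9, 12, 14) = 9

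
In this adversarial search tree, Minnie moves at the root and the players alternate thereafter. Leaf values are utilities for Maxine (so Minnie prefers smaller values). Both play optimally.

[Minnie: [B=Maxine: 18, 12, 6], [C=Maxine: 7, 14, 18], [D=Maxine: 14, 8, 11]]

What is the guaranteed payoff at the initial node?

B (Maxine): max(18, 12, 6) = 18
C (Maxine): max(7, 14, 18) = 18
D (Maxine): max(14, 8, 11) = 14
Root (Minnie): min(18, 18, 14) = 14

14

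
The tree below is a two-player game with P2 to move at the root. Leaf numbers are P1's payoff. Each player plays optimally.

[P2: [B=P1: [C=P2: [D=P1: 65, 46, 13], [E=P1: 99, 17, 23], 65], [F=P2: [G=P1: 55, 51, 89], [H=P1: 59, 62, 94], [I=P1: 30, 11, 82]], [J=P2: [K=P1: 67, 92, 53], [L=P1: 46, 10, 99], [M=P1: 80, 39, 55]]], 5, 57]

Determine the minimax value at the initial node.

5

D (P1): max(65, 46, 13) = 65
E (P1): max(99, 17, 23) = 99
C (P2): min(65, 99, 65) = 65
G (P1): max(55, 51, 89) = 89
H (P1): max(59, 62, 94) = 94
I (P1): max(30, 11, 82) = 82
F (P2): min(89, 94, 82) = 82
K (P1): max(67, 92, 53) = 92
L (P1): max(46, 10, 99) = 99
M (P1): max(80, 39, 55) = 80
J (P2): min(92, 99, 80) = 80
B (P1): max(65, 82, 80) = 82
Root (P2): min(82, 5, 57) = 5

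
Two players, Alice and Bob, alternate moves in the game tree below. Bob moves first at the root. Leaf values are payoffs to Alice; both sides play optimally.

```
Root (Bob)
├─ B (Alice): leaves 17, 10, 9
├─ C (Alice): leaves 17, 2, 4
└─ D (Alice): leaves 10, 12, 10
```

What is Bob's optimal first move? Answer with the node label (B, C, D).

D

B (Alice): max(17, 10, 9) = 17
C (Alice): max(17, 2, 4) = 17
D (Alice): max(10, 12, 10) = 12
Root (Bob): min(17, 17, 12) = 12
Bob picks the child with the lowest value: D (value 12).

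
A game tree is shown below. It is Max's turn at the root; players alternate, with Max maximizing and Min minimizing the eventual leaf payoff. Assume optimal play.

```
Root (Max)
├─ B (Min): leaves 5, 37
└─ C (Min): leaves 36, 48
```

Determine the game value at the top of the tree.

B (Min): min(5, 37) = 5
C (Min): min(36, 48) = 36
Root (Max): max(5, 36) = 36

36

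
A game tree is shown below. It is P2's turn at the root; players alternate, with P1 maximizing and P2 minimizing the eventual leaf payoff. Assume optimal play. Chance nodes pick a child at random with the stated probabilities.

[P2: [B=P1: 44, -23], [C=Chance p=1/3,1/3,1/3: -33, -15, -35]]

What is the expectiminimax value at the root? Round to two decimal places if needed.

B (P1): max(44, -23) = 44
C (Chance): 1/3·-33 + 1/3·-15 + 1/3·-35 = -27.67
Root (P2): min(44, -27.67) = -27.67

-27.67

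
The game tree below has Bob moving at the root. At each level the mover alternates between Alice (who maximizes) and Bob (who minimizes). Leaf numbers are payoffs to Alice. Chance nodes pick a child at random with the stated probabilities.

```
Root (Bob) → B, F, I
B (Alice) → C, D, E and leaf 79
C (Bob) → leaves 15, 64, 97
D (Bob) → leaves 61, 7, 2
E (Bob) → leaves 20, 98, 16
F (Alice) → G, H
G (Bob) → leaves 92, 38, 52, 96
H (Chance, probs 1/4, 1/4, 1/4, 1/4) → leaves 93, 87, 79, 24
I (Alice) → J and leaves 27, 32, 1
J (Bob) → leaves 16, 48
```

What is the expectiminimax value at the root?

C (Bob): min(15, 64, 97) = 15
D (Bob): min(61, 7, 2) = 2
E (Bob): min(20, 98, 16) = 16
B (Alice): max(15, 2, 16, 79) = 79
G (Bob): min(92, 38, 52, 96) = 38
H (Chance): 1/4·93 + 1/4·87 + 1/4·79 + 1/4·24 = 70.75
F (Alice): max(38, 70.75) = 70.75
J (Bob): min(16, 48) = 16
I (Alice): max(16, 27, 32, 1) = 32
Root (Bob): min(79, 70.75, 32) = 32

32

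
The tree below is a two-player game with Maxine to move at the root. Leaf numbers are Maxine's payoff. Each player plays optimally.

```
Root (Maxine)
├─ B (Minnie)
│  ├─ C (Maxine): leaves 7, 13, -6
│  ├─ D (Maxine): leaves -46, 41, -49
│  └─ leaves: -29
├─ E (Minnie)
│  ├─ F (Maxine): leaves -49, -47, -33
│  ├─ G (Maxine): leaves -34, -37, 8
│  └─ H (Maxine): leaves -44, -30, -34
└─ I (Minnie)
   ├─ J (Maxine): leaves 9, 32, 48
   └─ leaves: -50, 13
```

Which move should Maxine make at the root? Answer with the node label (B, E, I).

B

C (Maxine): max(7, 13, -6) = 13
D (Maxine): max(-46, 41, -49) = 41
B (Minnie): min(13, 41, -29) = -29
F (Maxine): max(-49, -47, -33) = -33
G (Maxine): max(-34, -37, 8) = 8
H (Maxine): max(-44, -30, -34) = -30
E (Minnie): min(-33, 8, -30) = -33
J (Maxine): max(9, 32, 48) = 48
I (Minnie): min(48, -50, 13) = -50
Root (Maxine): max(-29, -33, -50) = -29
Maxine picks the child with the highest value: B (value -29).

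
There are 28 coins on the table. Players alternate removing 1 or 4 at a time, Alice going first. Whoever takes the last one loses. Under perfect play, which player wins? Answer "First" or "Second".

Second

Compute winning (W) and losing (L) positions by backward induction:
i:   0  1  2  3  4  5  6  7  8  9 10 11 12 13 14 15 16 17 18 19 20 21 22 23 24 25 26 27 28
     W  L  W  L  W  W  L  W  L  W  W  L  W  L  W  W  L  W  L  W  W  L  W  L  W  W  L  W  L
Position 28 is L, so the second player wins.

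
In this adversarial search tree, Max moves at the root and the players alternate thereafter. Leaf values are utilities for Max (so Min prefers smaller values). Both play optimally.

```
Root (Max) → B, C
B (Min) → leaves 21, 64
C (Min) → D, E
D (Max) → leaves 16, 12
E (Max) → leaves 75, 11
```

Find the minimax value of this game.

21

B (Min): min(21, 64) = 21
D (Max): max(16, 12) = 16
E (Max): max(75, 11) = 75
C (Min): min(16, 75) = 16
Root (Max): max(21, 16) = 21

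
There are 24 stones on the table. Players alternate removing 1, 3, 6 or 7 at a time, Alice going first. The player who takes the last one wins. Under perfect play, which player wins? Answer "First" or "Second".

Second

i:   0  1  2  3  4  5  6  7  8  9 10 11 12 13 14 15 16 17 18 19 20 21 22 23 24
     L  W  L  W  L  W  W  W  W  W  W  W  L  W  L  W  L  W  W  W  W  W  W  W  L
Position 24 is L, so the second player wins.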